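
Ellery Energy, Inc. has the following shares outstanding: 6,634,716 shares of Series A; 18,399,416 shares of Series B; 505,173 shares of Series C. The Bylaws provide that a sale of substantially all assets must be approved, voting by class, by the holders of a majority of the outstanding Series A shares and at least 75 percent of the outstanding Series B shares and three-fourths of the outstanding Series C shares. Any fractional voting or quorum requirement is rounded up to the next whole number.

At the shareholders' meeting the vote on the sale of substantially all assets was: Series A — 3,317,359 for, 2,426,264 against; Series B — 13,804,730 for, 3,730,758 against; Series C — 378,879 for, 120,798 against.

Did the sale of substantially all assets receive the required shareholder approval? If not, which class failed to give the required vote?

Not approved — the Series C shares did not give the required vote.

Series A: a majority of 6634716 is 3317359; 3,317,359 required, 3,317,359 in favor — approved.
Series B: 3/4 of 18399416 = 13799562; 13,799,562 required, 13,804,730 in favor — approved.
Series C: 3/4 of 505173 = 378879.75, rounded up to 378880; 378,880 required, 378,879 in favor — not approved.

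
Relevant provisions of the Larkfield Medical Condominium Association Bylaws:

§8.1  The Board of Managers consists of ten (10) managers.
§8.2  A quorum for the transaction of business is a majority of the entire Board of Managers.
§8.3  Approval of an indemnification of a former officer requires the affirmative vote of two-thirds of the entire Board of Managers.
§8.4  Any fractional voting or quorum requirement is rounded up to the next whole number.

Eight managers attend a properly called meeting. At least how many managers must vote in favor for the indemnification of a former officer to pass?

The indemnification of a former officer requires two-thirds of the entire Board of Managers (10).
2/3 of 10 = 6.67, rounded up to 7.

7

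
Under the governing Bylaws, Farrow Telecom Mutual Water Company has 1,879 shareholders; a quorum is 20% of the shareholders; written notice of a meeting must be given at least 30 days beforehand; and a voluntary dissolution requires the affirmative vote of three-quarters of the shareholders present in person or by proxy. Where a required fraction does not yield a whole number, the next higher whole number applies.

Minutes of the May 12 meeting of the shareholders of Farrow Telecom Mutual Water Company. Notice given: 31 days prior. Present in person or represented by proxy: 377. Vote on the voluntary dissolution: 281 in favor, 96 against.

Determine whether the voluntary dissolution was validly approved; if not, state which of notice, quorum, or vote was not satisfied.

Invalid — vote requirement not satisfied.

Notice: 31 days given; 30 required. Satisfied.
Quorum: 20% of 1,879 = 375.80, rounded up to 376; 377 present. Satisfied.
Vote: requires three-fourths of those present (377); 3/4 of 377 = 282.75, rounded up to 283, so 283 needed; 281 in favor. Not satisfied.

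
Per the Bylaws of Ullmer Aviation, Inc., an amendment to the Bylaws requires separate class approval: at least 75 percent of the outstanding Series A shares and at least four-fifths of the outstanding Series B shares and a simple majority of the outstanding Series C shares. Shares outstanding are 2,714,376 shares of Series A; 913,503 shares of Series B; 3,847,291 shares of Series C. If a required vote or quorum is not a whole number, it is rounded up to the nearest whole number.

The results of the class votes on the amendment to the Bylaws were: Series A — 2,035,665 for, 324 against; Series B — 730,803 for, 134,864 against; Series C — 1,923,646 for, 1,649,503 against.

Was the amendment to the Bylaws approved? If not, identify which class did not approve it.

Not approved — the Series A shares did not give the required vote.

Series A: 3/4 of 2714376 = 2035782; 2,035,782 required, 2,035,665 in favor — not approved.
Series B: 4/5 of 913503 = 730802.40, rounded up to 730803; 730,803 required, 730,803 in favor — approved.
Series C: a majority of 3847291 is 1923646; 1,923,646 required, 1,923,646 in favor — approved.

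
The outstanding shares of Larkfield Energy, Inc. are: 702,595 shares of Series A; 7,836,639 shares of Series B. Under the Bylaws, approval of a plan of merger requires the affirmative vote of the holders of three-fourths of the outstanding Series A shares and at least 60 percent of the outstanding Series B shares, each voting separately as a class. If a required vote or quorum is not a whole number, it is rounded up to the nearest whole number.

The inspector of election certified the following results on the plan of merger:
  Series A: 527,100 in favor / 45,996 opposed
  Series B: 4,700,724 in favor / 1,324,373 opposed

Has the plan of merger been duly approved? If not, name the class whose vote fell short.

Not approved — the Series B shares did not give the required vote.

Series A: 3/4 of 702595 = 526946.25, rounded up to 526947; 526,947 required, 527,100 in favor — approved.
Series B: 3/5 of 7836639 = 4701983.40, rounded up to 4701984; 4,701,984 required, 4,700,724 in favor — not approved.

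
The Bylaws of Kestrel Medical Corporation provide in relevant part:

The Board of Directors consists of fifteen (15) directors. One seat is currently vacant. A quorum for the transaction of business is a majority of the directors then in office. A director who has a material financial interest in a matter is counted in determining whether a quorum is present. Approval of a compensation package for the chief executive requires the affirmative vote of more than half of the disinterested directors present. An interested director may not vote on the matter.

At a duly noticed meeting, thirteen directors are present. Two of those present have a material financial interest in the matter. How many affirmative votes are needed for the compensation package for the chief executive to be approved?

6

The compensation package for the chief executive requires a majority of the disinterested directors present (13 − 2 = 11).
A majority of 11 is 6.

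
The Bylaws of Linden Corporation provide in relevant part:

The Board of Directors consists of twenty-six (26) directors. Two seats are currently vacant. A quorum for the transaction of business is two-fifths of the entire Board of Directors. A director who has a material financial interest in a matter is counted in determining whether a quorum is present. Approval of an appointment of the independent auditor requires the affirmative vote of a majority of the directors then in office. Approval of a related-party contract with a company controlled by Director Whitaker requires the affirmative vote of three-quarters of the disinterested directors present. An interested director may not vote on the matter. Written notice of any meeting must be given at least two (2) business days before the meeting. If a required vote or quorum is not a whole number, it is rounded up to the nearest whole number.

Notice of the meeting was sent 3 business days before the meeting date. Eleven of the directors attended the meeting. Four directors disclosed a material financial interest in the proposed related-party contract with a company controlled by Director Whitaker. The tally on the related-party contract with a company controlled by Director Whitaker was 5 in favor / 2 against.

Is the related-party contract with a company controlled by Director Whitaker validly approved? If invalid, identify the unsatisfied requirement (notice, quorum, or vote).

Notice: 3 business days given; 2 required (3 ≥ 2). Satisfied.
Quorum: 11 present (interested directors count toward quorum); quorum is 11. Satisfied.
Vote: the related-party contract with a company controlled by Director Whitaker requires three-fourths of the disinterested directors present (11 − 4 = 7). 3/4 of 7 = 5.25, rounded up to 6, so 6 affirmative votes are needed; 5 voted in favor. Not satisfied.

Invalid — vote requirement not satisfied.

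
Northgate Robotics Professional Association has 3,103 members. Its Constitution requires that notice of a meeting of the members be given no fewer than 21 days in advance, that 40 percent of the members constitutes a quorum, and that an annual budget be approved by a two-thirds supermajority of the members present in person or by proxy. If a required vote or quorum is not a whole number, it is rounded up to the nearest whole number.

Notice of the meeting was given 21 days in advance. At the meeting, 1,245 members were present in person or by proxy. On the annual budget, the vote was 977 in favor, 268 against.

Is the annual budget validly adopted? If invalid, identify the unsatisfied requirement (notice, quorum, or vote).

Valid — all requirements satisfied.

Notice: 21 days given; 21 required. Satisfied.
Quorum: 40% of 3,103 = 1,241.20, rounded up to 1,242; 1,245 present. Satisfied.
Vote: requires two-thirds of those present (1,245); 2/3 of 1245 = 830, so 830 needed; 977 in favor. Satisfied.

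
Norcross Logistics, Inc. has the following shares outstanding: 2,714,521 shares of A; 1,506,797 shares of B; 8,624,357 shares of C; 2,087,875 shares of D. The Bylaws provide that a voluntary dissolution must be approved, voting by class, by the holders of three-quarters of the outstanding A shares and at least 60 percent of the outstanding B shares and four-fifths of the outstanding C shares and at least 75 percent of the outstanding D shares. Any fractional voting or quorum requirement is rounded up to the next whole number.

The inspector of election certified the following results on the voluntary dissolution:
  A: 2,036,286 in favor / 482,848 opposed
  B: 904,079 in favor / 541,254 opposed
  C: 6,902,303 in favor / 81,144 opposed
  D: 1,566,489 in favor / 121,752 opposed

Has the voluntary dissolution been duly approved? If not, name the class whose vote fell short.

Approved — every class gave the required vote.

A: 3/4 of 2714521 = 2035890.75, rounded up to 2035891; 2,035,891 required, 2,036,286 in favor — approved.
B: 3/5 of 1506797 = 904078.20, rounded up to 904079; 904,079 required, 904,079 in favor — approved.
C: 4/5 of 8624357 = 6899485.60, rounded up to 6899486; 6,899,486 required, 6,902,303 in favor — approved.
D: 3/4 of 2087875 = 1565906.25, rounded up to 1565907; 1,565,907 required, 1,566,489 in favor — approved.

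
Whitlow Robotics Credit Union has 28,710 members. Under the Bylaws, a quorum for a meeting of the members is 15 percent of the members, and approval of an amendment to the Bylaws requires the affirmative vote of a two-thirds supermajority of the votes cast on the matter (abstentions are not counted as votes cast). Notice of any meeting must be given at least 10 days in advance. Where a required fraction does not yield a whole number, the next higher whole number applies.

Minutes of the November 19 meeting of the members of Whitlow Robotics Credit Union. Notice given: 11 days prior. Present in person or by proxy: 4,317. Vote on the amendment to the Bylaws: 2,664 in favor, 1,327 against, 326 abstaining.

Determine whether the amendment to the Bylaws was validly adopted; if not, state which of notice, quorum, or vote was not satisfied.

Notice: 11 days given; 10 required. Satisfied.
Quorum: 15% of 28,710 = 4,306.50, rounded up to 4,307; 4,317 present. Satisfied.
Vote: requires two-thirds of the votes cast (4,317 − 326 abstaining = 3,991); 2/3 of 3991 = 2660.67, rounded up to 2661, so 2,661 needed; 2,664 in favor. Satisfied.

Valid — all requirements satisfied.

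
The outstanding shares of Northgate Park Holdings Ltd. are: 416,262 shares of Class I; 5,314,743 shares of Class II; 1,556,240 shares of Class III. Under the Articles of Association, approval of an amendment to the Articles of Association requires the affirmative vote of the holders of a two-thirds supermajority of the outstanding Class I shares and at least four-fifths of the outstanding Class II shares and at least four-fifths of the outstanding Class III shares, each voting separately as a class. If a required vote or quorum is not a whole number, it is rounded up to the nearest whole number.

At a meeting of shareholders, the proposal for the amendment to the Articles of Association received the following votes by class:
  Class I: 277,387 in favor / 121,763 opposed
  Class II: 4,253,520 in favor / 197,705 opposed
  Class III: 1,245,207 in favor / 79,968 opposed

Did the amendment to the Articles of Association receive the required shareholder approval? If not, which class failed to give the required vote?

Class I: 2/3 of 416262 = 277508; 277,508 required, 277,387 in favor — not approved.
Class II: 4/5 of 5314743 = 4251794.40, rounded up to 4251795; 4,251,795 required, 4,253,520 in favor — approved.
Class III: 4/5 of 1556240 = 1244992; 1,244,992 required, 1,245,207 in favor — approved.

Not approved — the Class I shares did not give the required vote.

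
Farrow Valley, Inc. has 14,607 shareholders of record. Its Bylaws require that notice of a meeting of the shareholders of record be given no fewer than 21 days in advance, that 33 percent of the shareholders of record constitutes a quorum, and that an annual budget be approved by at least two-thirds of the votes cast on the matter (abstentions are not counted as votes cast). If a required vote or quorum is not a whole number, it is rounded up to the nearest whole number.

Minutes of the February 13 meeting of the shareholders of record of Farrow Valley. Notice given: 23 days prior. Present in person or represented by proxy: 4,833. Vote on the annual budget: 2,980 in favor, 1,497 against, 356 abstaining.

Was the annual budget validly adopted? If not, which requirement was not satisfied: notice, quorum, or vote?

Invalid — vote requirement not satisfied.

Notice: 23 days given; 21 required. Satisfied.
Quorum: 33% of 14,607 = 4,820.31, rounded up to 4,821; 4,833 present. Satisfied.
Vote: requires two-thirds of the votes cast (4,833 − 356 abstaining = 4,477); 2/3 of 4477 = 2984.67, rounded up to 2985, so 2,985 needed; 2,980 in favor. Not satisfied.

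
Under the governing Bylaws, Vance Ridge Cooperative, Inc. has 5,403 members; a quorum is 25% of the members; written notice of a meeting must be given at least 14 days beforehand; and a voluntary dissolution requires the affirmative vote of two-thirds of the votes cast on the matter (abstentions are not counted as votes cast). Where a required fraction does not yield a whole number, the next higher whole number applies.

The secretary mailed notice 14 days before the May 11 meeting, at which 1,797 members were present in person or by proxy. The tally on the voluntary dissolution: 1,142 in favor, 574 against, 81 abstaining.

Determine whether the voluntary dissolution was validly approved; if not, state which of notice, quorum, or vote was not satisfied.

Invalid — vote requirement not satisfied.

Notice: 14 days given; 14 required. Satisfied.
Quorum: 25% of 5,403 = 1,350.75, rounded up to 1,351; 1,797 present. Satisfied.
Vote: requires two-thirds of the votes cast (1,797 − 81 abstaining = 1,716); 2/3 of 1716 = 1144, so 1,144 needed; 1,142 in favor. Not satisfied.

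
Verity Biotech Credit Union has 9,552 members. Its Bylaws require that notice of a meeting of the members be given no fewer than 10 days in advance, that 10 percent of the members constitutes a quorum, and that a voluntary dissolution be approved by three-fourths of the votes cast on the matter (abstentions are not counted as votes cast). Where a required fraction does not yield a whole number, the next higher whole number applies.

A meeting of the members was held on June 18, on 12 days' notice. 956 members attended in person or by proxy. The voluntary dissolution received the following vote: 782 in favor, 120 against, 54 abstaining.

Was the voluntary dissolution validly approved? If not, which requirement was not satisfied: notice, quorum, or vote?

Notice: 12 days given; 10 required. Satisfied.
Quorum: 10% of 9,552 = 955.20, rounded up to 956; 956 present. Satisfied.
Vote: requires three-fourths of the votes cast (956 − 54 abstaining = 902); 3/4 of 902 = 676.50, rounded up to 677, so 677 needed; 782 in favor. Satisfied.

Valid — all requirements satisfied.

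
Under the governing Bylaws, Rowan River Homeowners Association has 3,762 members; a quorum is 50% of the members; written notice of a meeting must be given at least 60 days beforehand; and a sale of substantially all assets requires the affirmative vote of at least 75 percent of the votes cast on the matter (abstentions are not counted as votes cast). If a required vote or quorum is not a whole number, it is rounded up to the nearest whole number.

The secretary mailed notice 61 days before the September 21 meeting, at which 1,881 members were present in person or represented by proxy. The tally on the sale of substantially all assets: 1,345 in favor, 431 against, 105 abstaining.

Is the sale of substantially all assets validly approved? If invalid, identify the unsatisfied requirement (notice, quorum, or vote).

Notice: 61 days given; 60 required. Satisfied.
Quorum: 50% of 3,762 = 1,881; 1,881 present. Satisfied.
Vote: requires three-fourths of the votes cast (1,881 − 105 abstaining = 1,776); 3/4 of 1776 = 1332, so 1,332 needed; 1,345 in favor. Satisfied.

Valid — all requirements satisfied.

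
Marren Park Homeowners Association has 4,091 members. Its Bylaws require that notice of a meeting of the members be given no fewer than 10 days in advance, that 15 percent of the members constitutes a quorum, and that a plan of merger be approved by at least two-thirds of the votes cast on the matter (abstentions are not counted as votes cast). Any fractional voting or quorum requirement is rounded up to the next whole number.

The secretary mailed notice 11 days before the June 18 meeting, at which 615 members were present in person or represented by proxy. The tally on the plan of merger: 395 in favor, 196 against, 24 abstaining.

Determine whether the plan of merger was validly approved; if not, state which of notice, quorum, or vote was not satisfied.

Notice: 11 days given; 10 required. Satisfied.
Quorum: 15% of 4,091 = 613.65, rounded up to 614; 615 present. Satisfied.
Vote: requires two-thirds of the votes cast (615 − 24 abstaining = 591); 2/3 of 591 = 394, so 394 needed; 395 in favor. Satisfied.

Valid — all requirements satisfied.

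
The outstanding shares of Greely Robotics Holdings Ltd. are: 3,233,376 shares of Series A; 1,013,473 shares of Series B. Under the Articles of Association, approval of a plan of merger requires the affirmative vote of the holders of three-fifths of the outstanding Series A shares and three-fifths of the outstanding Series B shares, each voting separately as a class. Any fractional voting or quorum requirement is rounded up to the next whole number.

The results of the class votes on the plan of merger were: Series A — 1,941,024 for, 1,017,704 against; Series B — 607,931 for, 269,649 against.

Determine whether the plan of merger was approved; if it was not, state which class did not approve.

Series A: 3/5 of 3233376 = 1940025.60, rounded up to 1940026; 1,940,026 required, 1,941,024 in favor — approved.
Series B: 3/5 of 1013473 = 608083.80, rounded up to 608084; 608,084 required, 607,931 in favor — not approved.

Not approved — the Series B shares did not give the required vote.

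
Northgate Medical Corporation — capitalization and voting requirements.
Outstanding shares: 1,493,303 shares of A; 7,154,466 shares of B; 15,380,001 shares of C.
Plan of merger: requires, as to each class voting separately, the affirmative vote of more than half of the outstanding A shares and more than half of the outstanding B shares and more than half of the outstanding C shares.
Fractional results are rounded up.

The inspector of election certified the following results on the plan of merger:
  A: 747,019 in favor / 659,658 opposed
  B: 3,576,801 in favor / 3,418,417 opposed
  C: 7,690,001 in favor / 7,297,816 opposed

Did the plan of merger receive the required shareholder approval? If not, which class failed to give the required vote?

A: a majority of 1493303 is 746652; 746,652 required, 747,019 in favor — approved.
B: a majority of 7154466 is 3577234; 3,577,234 required, 3,576,801 in favor — not approved.
C: a majority of 15380001 is 7690001; 7,690,001 required, 7,690,001 in favor — approved.

Not approved — the B shares did not give the required vote.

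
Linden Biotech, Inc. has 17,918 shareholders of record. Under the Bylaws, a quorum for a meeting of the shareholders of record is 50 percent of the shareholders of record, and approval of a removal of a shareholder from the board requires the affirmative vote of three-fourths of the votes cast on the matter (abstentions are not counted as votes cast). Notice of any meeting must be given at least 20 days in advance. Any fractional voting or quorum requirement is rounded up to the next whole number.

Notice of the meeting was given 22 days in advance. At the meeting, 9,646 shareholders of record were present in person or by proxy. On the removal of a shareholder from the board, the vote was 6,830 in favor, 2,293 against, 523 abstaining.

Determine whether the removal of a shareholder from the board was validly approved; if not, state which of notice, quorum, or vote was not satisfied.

Notice: 22 days given; 20 required. Satisfied.
Quorum: 50% of 17,918 = 8,959; 9,646 present. Satisfied.
Vote: requires three-fourths of the votes cast (9,646 − 523 abstaining = 9,123); 3/4 of 9123 = 6842.25, rounded up to 6843, so 6,843 needed; 6,830 in favor. Not satisfied.

Invalid — vote requirement not satisfied.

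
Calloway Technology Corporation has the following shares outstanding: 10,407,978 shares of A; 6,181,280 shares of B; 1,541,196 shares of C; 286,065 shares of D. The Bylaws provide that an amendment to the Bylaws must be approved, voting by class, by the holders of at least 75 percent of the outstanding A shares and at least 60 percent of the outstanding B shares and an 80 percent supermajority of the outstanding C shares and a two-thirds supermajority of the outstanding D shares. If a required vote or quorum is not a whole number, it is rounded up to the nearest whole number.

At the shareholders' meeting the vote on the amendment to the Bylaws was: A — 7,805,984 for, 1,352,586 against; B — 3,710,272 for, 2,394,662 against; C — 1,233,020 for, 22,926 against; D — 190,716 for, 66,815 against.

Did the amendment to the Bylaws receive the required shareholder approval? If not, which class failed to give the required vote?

Approved — every class gave the required vote.

A: 3/4 of 10407978 = 7805983.50, rounded up to 7805984; 7,805,984 required, 7,805,984 in favor — approved.
B: 3/5 of 6181280 = 3708768; 3,708,768 required, 3,710,272 in favor — approved.
C: 4/5 of 1541196 = 1232956.80, rounded up to 1232957; 1,232,957 required, 1,233,020 in favor — approved.
D: 2/3 of 286065 = 190710; 190,710 required, 190,716 in favor — approved.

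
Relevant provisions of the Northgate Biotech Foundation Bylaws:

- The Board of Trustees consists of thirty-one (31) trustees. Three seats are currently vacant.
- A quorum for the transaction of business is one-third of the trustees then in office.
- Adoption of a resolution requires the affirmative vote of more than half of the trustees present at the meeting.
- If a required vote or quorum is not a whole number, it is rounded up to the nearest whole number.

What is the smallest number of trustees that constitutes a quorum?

1/3 of 28 = 9.33, rounded up to 10.

10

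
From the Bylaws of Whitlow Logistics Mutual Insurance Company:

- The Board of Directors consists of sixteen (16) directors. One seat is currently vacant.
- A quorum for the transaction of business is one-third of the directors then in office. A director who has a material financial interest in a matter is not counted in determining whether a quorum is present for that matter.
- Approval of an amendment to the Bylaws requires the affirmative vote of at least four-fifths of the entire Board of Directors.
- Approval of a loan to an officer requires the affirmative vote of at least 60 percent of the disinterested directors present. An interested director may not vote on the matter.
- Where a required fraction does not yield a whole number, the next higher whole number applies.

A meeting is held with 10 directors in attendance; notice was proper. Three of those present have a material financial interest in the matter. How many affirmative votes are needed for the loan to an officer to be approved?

The loan to an officer requires three-fifths of the disinterested directors present (10 − 3 = 7).
3/5 of 7 = 4.20, rounded up to 5.

5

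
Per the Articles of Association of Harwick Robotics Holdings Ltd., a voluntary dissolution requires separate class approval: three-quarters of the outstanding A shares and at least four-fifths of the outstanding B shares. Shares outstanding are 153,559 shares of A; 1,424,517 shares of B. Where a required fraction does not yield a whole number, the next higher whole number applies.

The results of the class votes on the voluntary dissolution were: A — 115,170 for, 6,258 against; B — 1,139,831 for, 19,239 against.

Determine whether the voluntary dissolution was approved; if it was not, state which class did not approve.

Approved — every class gave the required vote.

A: 3/4 of 153559 = 115169.25, rounded up to 115170; 115,170 required, 115,170 in favor — approved.
B: 4/5 of 1424517 = 1139613.60, rounded up to 1139614; 1,139,614 required, 1,139,831 in favor — approved.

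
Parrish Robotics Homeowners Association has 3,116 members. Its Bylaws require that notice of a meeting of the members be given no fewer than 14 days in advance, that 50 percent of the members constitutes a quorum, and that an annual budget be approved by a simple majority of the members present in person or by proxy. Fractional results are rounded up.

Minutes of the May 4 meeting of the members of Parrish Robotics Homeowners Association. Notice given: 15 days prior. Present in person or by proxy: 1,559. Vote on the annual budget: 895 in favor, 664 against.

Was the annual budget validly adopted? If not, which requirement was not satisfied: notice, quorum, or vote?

Notice: 15 days given; 14 required. Satisfied.
Quorum: 50% of 3,116 = 1,558; 1,559 present. Satisfied.
Vote: requires a majority of those present (1,559); a majority of 1559 is 780, so 780 needed; 895 in favor. Satisfied.

Valid — all requirements satisfied.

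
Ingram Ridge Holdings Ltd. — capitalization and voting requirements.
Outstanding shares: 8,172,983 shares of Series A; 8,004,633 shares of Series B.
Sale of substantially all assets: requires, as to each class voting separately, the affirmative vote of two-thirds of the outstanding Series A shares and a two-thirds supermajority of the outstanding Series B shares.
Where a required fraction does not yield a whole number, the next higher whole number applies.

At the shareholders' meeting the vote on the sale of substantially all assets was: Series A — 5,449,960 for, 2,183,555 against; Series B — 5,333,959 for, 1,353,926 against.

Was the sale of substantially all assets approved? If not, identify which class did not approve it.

Series A: 2/3 of 8172983 = 5448655.33, rounded up to 5448656; 5,448,656 required, 5,449,960 in favor — approved.
Series B: 2/3 of 8004633 = 5336422; 5,336,422 required, 5,333,959 in favor — not approved.

Not approved — the Series B shares did not give the required vote.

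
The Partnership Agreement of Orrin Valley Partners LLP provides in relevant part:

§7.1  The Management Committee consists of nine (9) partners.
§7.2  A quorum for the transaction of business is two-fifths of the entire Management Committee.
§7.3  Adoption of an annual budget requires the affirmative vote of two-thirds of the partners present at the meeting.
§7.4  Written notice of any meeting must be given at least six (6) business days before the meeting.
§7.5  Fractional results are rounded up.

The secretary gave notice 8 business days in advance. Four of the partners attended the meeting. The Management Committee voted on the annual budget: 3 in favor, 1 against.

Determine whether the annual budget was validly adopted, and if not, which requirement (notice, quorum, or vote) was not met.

Valid — all requirements satisfied.

Notice: 8 business days given; 6 required (8 ≥ 6). Satisfied.
Quorum: 4 present; quorum is 4. Satisfied.
Vote: the annual budget requires two-thirds of the partners present (4). 2/3 of 4 = 2.67, rounded up to 3, so 3 affirmative votes are needed; 3 voted in favor. Satisfied.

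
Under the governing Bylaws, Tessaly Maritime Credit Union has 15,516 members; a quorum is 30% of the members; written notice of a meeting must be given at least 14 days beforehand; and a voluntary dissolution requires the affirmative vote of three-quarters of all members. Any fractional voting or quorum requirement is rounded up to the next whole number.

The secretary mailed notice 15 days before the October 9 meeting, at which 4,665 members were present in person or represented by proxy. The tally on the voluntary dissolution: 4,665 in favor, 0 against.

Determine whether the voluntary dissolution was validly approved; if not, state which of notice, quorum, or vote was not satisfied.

Notice: 15 days given; 14 required. Satisfied.
Quorum: 30% of 15,516 = 4,654.80, rounded up to 4,655; 4,665 present. Satisfied.
Vote: requires three-fourths of all members (15,516); 3/4 of 15516 = 11637, so 11,637 needed; 4,665 in favor. Not satisfied.

Invalid — vote requirement not satisfied.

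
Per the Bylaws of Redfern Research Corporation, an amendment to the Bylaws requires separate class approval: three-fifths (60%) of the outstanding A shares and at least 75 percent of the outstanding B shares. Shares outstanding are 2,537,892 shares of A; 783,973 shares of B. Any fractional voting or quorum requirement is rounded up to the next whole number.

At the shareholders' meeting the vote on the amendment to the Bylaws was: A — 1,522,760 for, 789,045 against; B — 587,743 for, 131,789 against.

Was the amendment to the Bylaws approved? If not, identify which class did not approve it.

Not approved — the B shares did not give the required vote.

A: 3/5 of 2537892 = 1522735.20, rounded up to 1522736; 1,522,736 required, 1,522,760 in favor — approved.
B: 3/4 of 783973 = 587979.75, rounded up to 587980; 587,980 required, 587,743 in favor — not approved.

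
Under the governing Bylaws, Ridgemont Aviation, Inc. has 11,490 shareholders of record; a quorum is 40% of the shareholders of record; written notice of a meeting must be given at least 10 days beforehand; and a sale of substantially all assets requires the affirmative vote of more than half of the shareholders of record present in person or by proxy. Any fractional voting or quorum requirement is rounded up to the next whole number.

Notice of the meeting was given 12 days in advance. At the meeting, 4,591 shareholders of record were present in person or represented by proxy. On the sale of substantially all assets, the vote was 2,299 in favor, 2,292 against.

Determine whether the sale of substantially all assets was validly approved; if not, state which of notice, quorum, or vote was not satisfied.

Notice: 12 days given; 10 required. Satisfied.
Quorum: 40% of 11,490 = 4,596; 4,591 present. Not satisfied.
Vote: requires a majority of those present (4,591); a majority of 4591 is 2296, so 2,296 needed; 2,299 in favor. Satisfied.

Invalid — quorum requirement not satisfied.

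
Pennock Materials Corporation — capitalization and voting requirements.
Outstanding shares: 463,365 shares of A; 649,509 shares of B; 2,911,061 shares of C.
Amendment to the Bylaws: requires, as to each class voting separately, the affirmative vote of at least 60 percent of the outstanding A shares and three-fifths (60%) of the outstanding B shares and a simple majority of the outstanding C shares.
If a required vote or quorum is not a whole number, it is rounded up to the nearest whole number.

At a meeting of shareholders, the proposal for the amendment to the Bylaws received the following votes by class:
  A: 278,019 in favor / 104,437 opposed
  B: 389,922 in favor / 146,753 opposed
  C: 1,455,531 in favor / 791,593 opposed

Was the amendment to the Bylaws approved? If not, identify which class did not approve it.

A: 3/5 of 463365 = 278019; 278,019 required, 278,019 in favor — approved.
B: 3/5 of 649509 = 389705.40, rounded up to 389706; 389,706 required, 389,922 in favor — approved.
C: a majority of 2911061 is 1455531; 1,455,531 required, 1,455,531 in favor — approved.

Approved — every class gave the required vote.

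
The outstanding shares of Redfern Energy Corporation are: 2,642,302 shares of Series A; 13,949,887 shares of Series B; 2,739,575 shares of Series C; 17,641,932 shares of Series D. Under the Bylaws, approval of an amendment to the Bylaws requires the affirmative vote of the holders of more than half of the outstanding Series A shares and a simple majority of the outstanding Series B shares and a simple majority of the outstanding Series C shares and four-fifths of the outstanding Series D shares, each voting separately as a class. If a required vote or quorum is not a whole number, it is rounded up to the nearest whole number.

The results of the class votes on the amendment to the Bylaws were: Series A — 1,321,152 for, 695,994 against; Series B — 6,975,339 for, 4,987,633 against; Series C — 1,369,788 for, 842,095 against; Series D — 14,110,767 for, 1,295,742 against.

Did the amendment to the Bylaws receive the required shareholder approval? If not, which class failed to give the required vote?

Series A: a majority of 2642302 is 1321152; 1,321,152 required, 1,321,152 in favor — approved.
Series B: a majority of 13949887 is 6974944; 6,974,944 required, 6,975,339 in favor — approved.
Series C: a majority of 2739575 is 1369788; 1,369,788 required, 1,369,788 in favor — approved.
Series D: 4/5 of 17641932 = 14113545.60, rounded up to 14113546; 14,113,546 required, 14,110,767 in favor — not approved.

Not approved — the Series D shares did not give the required vote.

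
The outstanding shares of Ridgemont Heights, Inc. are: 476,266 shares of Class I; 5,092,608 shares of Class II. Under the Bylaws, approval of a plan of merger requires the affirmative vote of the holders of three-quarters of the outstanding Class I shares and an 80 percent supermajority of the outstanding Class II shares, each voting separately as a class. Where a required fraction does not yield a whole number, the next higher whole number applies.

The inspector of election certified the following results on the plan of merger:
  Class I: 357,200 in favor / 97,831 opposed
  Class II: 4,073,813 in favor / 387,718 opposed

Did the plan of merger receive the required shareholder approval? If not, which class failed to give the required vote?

Not approved — the Class II shares did not give the required vote.

Class I: 3/4 of 476266 = 357199.50, rounded up to 357200; 357,200 required, 357,200 in favor — approved.
Class II: 4/5 of 5092608 = 4074086.40, rounded up to 4074087; 4,074,087 required, 4,073,813 in favor — not approved.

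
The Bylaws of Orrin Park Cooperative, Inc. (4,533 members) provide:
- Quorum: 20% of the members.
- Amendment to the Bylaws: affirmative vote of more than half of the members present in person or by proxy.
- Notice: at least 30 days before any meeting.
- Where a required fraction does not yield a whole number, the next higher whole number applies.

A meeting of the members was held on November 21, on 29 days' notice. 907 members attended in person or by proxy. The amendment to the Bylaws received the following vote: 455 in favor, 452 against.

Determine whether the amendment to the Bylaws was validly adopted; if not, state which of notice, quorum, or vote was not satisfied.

Invalid — notice requirement not satisfied.

Notice: 29 days given; 30 required. Not satisfied.
Quorum: 20% of 4,533 = 906.60, rounded up to 907; 907 present. Satisfied.
Vote: requires a majority of those present (907); a majority of 907 is 454, so 454 needed; 455 in favor. Satisfied.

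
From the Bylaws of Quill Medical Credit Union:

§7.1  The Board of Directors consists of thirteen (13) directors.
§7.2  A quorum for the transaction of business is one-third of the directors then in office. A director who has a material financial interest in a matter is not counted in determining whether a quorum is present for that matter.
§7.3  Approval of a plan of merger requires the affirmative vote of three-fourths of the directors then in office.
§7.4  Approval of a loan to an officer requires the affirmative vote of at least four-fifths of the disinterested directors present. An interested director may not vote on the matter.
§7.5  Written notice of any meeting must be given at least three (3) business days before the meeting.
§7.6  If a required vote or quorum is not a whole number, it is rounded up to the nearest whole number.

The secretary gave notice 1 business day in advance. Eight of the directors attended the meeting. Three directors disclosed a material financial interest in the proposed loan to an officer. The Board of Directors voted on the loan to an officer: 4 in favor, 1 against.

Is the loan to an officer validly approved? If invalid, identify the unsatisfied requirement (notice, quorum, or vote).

Invalid — notice requirement not satisfied.

Notice: 1 business day given; 3 required (1 < 3). Not satisfied.
Quorum: 8 present, but the 3 interested directors do not count, leaving 5. Quorum is 5. Satisfied.
Vote: the loan to an officer requires four-fifths of the disinterested directors present (8 − 3 = 5). 4/5 of 5 = 4, so 4 affirmative votes are needed; 4 voted in favor. Satisfied.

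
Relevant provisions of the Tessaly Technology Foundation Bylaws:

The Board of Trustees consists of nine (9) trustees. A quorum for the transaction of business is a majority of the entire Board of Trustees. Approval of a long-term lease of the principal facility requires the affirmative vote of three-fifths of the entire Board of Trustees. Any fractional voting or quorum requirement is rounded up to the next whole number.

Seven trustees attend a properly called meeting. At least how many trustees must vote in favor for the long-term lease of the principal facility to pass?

6

The long-term lease of the principal facility requires three-fifths of the entire Board of Trustees (9).
3/5 of 9 = 5.40, rounded up to 6.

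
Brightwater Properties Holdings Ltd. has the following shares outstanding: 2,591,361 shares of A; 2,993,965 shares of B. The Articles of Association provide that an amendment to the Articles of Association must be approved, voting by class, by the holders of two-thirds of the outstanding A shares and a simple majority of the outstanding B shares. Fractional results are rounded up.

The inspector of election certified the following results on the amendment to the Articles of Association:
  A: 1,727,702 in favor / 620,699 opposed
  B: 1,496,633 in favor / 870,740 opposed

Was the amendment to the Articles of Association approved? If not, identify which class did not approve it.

A: 2/3 of 2591361 = 1727574; 1,727,574 required, 1,727,702 in favor — approved.
B: a majority of 2993965 is 1496983; 1,496,983 required, 1,496,633 in favor — not approved.

Not approved — the B shares did not give the required vote.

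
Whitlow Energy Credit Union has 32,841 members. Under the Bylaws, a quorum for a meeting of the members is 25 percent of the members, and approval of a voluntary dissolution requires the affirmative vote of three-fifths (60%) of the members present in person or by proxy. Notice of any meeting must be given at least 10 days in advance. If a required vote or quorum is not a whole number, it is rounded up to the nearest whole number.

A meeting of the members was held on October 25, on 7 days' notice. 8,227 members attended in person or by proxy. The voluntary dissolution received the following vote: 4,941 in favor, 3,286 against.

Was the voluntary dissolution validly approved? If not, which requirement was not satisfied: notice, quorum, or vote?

Invalid — notice requirement not satisfied.

Notice: 7 days given; 10 required. Not satisfied.
Quorum: 25% of 32,841 = 8,210.25, rounded up to 8,211; 8,227 present. Satisfied.
Vote: requires three-fifths of those present (8,227); 3/5 of 8227 = 4936.20, rounded up to 4937, so 4,937 needed; 4,941 in favor. Satisfied.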